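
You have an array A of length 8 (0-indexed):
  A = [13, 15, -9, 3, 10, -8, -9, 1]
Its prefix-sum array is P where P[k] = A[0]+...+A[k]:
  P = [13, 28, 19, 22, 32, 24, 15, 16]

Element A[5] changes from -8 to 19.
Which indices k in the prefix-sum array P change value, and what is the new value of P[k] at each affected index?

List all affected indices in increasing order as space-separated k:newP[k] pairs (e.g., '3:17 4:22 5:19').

P[k] = A[0] + ... + A[k]
P[k] includes A[5] iff k >= 5
Affected indices: 5, 6, ..., 7; delta = 27
  P[5]: 24 + 27 = 51
  P[6]: 15 + 27 = 42
  P[7]: 16 + 27 = 43

Answer: 5:51 6:42 7:43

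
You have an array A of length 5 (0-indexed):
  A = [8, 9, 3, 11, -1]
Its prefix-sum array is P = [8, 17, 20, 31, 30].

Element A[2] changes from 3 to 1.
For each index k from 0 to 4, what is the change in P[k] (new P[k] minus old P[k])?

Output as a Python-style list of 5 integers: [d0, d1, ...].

Element change: A[2] 3 -> 1, delta = -2
For k < 2: P[k] unchanged, delta_P[k] = 0
For k >= 2: P[k] shifts by exactly -2
Delta array: [0, 0, -2, -2, -2]

Answer: [0, 0, -2, -2, -2]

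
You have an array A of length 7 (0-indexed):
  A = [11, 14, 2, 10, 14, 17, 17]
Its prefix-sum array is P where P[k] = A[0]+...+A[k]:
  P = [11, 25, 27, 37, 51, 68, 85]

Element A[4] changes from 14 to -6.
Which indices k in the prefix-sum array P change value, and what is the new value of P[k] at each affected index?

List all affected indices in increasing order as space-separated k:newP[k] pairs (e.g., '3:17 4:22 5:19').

P[k] = A[0] + ... + A[k]
P[k] includes A[4] iff k >= 4
Affected indices: 4, 5, ..., 6; delta = -20
  P[4]: 51 + -20 = 31
  P[5]: 68 + -20 = 48
  P[6]: 85 + -20 = 65

Answer: 4:31 5:48 6:65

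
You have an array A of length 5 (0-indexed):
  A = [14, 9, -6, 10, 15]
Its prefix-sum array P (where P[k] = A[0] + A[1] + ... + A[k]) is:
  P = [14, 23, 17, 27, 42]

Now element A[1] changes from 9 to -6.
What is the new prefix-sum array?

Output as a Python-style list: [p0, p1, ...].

Answer: [14, 8, 2, 12, 27]

Derivation:
Change: A[1] 9 -> -6, delta = -15
P[k] for k < 1: unchanged (A[1] not included)
P[k] for k >= 1: shift by delta = -15
  P[0] = 14 + 0 = 14
  P[1] = 23 + -15 = 8
  P[2] = 17 + -15 = 2
  P[3] = 27 + -15 = 12
  P[4] = 42 + -15 = 27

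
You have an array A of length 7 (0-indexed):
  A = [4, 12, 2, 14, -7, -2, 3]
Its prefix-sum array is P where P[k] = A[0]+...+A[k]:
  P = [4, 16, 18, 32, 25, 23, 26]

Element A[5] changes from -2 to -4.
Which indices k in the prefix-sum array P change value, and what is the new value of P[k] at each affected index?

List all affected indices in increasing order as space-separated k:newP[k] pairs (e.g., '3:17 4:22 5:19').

P[k] = A[0] + ... + A[k]
P[k] includes A[5] iff k >= 5
Affected indices: 5, 6, ..., 6; delta = -2
  P[5]: 23 + -2 = 21
  P[6]: 26 + -2 = 24

Answer: 5:21 6:24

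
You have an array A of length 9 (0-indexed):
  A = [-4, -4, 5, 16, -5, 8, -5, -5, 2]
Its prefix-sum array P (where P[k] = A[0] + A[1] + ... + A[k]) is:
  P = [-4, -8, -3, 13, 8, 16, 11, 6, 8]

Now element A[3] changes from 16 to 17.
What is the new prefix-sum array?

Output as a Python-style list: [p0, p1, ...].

Change: A[3] 16 -> 17, delta = 1
P[k] for k < 3: unchanged (A[3] not included)
P[k] for k >= 3: shift by delta = 1
  P[0] = -4 + 0 = -4
  P[1] = -8 + 0 = -8
  P[2] = -3 + 0 = -3
  P[3] = 13 + 1 = 14
  P[4] = 8 + 1 = 9
  P[5] = 16 + 1 = 17
  P[6] = 11 + 1 = 12
  P[7] = 6 + 1 = 7
  P[8] = 8 + 1 = 9

Answer: [-4, -8, -3, 14, 9, 17, 12, 7, 9]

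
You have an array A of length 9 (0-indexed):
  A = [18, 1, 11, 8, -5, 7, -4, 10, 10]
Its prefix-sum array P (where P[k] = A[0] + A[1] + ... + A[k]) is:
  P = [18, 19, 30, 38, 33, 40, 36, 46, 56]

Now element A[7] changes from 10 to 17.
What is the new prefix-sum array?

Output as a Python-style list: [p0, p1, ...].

Change: A[7] 10 -> 17, delta = 7
P[k] for k < 7: unchanged (A[7] not included)
P[k] for k >= 7: shift by delta = 7
  P[0] = 18 + 0 = 18
  P[1] = 19 + 0 = 19
  P[2] = 30 + 0 = 30
  P[3] = 38 + 0 = 38
  P[4] = 33 + 0 = 33
  P[5] = 40 + 0 = 40
  P[6] = 36 + 0 = 36
  P[7] = 46 + 7 = 53
  P[8] = 56 + 7 = 63

Answer: [18, 19, 30, 38, 33, 40, 36, 53, 63]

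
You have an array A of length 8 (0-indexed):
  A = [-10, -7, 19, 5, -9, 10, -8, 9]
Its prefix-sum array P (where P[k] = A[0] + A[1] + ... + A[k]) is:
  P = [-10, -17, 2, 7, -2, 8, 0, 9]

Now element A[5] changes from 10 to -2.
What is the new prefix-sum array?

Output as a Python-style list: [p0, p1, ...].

Change: A[5] 10 -> -2, delta = -12
P[k] for k < 5: unchanged (A[5] not included)
P[k] for k >= 5: shift by delta = -12
  P[0] = -10 + 0 = -10
  P[1] = -17 + 0 = -17
  P[2] = 2 + 0 = 2
  P[3] = 7 + 0 = 7
  P[4] = -2 + 0 = -2
  P[5] = 8 + -12 = -4
  P[6] = 0 + -12 = -12
  P[7] = 9 + -12 = -3

Answer: [-10, -17, 2, 7, -2, -4, -12, -3]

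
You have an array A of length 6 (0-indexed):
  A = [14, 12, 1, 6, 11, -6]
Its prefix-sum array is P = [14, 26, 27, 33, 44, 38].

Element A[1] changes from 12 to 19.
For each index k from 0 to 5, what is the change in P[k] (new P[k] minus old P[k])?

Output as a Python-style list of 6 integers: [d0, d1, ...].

Element change: A[1] 12 -> 19, delta = 7
For k < 1: P[k] unchanged, delta_P[k] = 0
For k >= 1: P[k] shifts by exactly 7
Delta array: [0, 7, 7, 7, 7, 7]

Answer: [0, 7, 7, 7, 7, 7]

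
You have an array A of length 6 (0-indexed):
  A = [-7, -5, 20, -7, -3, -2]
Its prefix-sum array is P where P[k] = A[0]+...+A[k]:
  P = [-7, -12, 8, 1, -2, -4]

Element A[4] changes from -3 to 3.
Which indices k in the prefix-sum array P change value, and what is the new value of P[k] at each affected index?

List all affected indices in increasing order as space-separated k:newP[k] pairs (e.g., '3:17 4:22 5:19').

P[k] = A[0] + ... + A[k]
P[k] includes A[4] iff k >= 4
Affected indices: 4, 5, ..., 5; delta = 6
  P[4]: -2 + 6 = 4
  P[5]: -4 + 6 = 2

Answer: 4:4 5:2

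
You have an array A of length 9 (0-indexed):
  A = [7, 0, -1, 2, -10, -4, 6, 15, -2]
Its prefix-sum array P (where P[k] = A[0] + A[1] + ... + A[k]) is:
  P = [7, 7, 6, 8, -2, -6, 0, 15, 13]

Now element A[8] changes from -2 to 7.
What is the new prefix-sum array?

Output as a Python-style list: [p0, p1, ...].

Answer: [7, 7, 6, 8, -2, -6, 0, 15, 22]

Derivation:
Change: A[8] -2 -> 7, delta = 9
P[k] for k < 8: unchanged (A[8] not included)
P[k] for k >= 8: shift by delta = 9
  P[0] = 7 + 0 = 7
  P[1] = 7 + 0 = 7
  P[2] = 6 + 0 = 6
  P[3] = 8 + 0 = 8
  P[4] = -2 + 0 = -2
  P[5] = -6 + 0 = -6
  P[6] = 0 + 0 = 0
  P[7] = 15 + 0 = 15
  P[8] = 13 + 9 = 22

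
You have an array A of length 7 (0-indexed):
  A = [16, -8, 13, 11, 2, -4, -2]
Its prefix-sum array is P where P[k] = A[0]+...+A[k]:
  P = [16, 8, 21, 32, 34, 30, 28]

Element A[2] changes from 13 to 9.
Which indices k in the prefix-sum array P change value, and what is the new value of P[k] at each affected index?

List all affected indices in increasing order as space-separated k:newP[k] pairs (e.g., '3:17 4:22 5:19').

Answer: 2:17 3:28 4:30 5:26 6:24

Derivation:
P[k] = A[0] + ... + A[k]
P[k] includes A[2] iff k >= 2
Affected indices: 2, 3, ..., 6; delta = -4
  P[2]: 21 + -4 = 17
  P[3]: 32 + -4 = 28
  P[4]: 34 + -4 = 30
  P[5]: 30 + -4 = 26
  P[6]: 28 + -4 = 24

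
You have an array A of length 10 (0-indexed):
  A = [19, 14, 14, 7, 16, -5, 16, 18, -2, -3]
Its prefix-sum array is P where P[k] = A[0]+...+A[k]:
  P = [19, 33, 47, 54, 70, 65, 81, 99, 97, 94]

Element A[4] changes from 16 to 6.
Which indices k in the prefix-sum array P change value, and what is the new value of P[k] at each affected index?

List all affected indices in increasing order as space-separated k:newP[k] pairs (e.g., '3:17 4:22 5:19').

Answer: 4:60 5:55 6:71 7:89 8:87 9:84

Derivation:
P[k] = A[0] + ... + A[k]
P[k] includes A[4] iff k >= 4
Affected indices: 4, 5, ..., 9; delta = -10
  P[4]: 70 + -10 = 60
  P[5]: 65 + -10 = 55
  P[6]: 81 + -10 = 71
  P[7]: 99 + -10 = 89
  P[8]: 97 + -10 = 87
  P[9]: 94 + -10 = 84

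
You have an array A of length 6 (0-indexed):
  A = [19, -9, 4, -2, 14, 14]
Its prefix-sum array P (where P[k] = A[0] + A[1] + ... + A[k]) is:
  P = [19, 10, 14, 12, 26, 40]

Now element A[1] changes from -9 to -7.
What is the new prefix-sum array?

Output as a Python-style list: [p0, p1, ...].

Answer: [19, 12, 16, 14, 28, 42]

Derivation:
Change: A[1] -9 -> -7, delta = 2
P[k] for k < 1: unchanged (A[1] not included)
P[k] for k >= 1: shift by delta = 2
  P[0] = 19 + 0 = 19
  P[1] = 10 + 2 = 12
  P[2] = 14 + 2 = 16
  P[3] = 12 + 2 = 14
  P[4] = 26 + 2 = 28
  P[5] = 40 + 2 = 42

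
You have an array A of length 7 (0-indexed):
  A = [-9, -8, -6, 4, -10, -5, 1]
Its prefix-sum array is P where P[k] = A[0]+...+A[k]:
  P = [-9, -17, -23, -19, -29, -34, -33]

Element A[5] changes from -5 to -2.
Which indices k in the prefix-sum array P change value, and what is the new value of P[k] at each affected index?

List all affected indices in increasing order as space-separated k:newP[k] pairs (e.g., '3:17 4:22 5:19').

P[k] = A[0] + ... + A[k]
P[k] includes A[5] iff k >= 5
Affected indices: 5, 6, ..., 6; delta = 3
  P[5]: -34 + 3 = -31
  P[6]: -33 + 3 = -30

Answer: 5:-31 6:-30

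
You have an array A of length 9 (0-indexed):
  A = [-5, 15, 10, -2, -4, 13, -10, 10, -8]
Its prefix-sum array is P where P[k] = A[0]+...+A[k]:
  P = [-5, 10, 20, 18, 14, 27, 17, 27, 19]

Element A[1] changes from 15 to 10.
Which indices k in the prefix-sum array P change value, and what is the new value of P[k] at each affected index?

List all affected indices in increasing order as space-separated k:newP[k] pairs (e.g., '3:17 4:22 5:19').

P[k] = A[0] + ... + A[k]
P[k] includes A[1] iff k >= 1
Affected indices: 1, 2, ..., 8; delta = -5
  P[1]: 10 + -5 = 5
  P[2]: 20 + -5 = 15
  P[3]: 18 + -5 = 13
  P[4]: 14 + -5 = 9
  P[5]: 27 + -5 = 22
  P[6]: 17 + -5 = 12
  P[7]: 27 + -5 = 22
  P[8]: 19 + -5 = 14

Answer: 1:5 2:15 3:13 4:9 5:22 6:12 7:22 8:14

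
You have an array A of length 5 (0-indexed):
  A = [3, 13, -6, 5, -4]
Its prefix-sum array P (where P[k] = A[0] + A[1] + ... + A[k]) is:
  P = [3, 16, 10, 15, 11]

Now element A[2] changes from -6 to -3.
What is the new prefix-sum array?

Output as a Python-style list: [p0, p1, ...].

Answer: [3, 16, 13, 18, 14]

Derivation:
Change: A[2] -6 -> -3, delta = 3
P[k] for k < 2: unchanged (A[2] not included)
P[k] for k >= 2: shift by delta = 3
  P[0] = 3 + 0 = 3
  P[1] = 16 + 0 = 16
  P[2] = 10 + 3 = 13
  P[3] = 15 + 3 = 18
  P[4] = 11 + 3 = 14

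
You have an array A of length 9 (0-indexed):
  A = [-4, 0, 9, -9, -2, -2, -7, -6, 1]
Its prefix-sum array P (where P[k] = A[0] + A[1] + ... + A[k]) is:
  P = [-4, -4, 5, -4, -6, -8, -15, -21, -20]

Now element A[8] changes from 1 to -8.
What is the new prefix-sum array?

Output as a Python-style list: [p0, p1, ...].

Answer: [-4, -4, 5, -4, -6, -8, -15, -21, -29]

Derivation:
Change: A[8] 1 -> -8, delta = -9
P[k] for k < 8: unchanged (A[8] not included)
P[k] for k >= 8: shift by delta = -9
  P[0] = -4 + 0 = -4
  P[1] = -4 + 0 = -4
  P[2] = 5 + 0 = 5
  P[3] = -4 + 0 = -4
  P[4] = -6 + 0 = -6
  P[5] = -8 + 0 = -8
  P[6] = -15 + 0 = -15
  P[7] = -21 + 0 = -21
  P[8] = -20 + -9 = -29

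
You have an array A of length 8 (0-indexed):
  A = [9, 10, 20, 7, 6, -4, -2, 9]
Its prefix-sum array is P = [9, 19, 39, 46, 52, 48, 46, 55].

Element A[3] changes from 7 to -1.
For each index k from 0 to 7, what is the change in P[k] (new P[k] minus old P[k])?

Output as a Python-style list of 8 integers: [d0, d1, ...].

Answer: [0, 0, 0, -8, -8, -8, -8, -8]

Derivation:
Element change: A[3] 7 -> -1, delta = -8
For k < 3: P[k] unchanged, delta_P[k] = 0
For k >= 3: P[k] shifts by exactly -8
Delta array: [0, 0, 0, -8, -8, -8, -8, -8]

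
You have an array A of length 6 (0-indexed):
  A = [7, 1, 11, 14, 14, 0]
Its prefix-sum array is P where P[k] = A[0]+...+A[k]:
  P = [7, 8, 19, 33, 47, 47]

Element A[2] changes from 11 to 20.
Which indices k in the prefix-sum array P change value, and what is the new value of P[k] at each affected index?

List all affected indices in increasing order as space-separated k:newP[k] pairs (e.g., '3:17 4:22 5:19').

Answer: 2:28 3:42 4:56 5:56

Derivation:
P[k] = A[0] + ... + A[k]
P[k] includes A[2] iff k >= 2
Affected indices: 2, 3, ..., 5; delta = 9
  P[2]: 19 + 9 = 28
  P[3]: 33 + 9 = 42
  P[4]: 47 + 9 = 56
  P[5]: 47 + 9 = 56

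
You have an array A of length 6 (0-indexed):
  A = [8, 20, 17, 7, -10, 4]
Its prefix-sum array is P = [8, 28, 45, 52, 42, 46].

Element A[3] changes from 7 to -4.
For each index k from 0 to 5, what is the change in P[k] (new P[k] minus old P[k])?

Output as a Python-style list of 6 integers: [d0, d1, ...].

Element change: A[3] 7 -> -4, delta = -11
For k < 3: P[k] unchanged, delta_P[k] = 0
For k >= 3: P[k] shifts by exactly -11
Delta array: [0, 0, 0, -11, -11, -11]

Answer: [0, 0, 0, -11, -11, -11]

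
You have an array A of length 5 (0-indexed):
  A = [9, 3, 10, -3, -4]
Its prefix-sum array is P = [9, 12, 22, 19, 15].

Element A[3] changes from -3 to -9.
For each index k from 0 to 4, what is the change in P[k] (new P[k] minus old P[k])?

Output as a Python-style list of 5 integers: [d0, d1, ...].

Element change: A[3] -3 -> -9, delta = -6
For k < 3: P[k] unchanged, delta_P[k] = 0
For k >= 3: P[k] shifts by exactly -6
Delta array: [0, 0, 0, -6, -6]

Answer: [0, 0, 0, -6, -6]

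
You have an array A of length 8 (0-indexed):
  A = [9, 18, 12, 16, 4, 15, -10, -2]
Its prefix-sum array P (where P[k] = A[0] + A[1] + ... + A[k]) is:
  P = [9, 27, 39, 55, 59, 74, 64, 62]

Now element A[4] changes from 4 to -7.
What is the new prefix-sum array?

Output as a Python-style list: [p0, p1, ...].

Change: A[4] 4 -> -7, delta = -11
P[k] for k < 4: unchanged (A[4] not included)
P[k] for k >= 4: shift by delta = -11
  P[0] = 9 + 0 = 9
  P[1] = 27 + 0 = 27
  P[2] = 39 + 0 = 39
  P[3] = 55 + 0 = 55
  P[4] = 59 + -11 = 48
  P[5] = 74 + -11 = 63
  P[6] = 64 + -11 = 53
  P[7] = 62 + -11 = 51

Answer: [9, 27, 39, 55, 48, 63, 53, 51]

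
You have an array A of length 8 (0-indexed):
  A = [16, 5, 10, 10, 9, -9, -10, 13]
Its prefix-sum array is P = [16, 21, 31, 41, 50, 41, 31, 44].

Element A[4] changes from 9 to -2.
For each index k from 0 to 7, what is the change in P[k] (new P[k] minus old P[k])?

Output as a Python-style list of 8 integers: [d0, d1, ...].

Answer: [0, 0, 0, 0, -11, -11, -11, -11]

Derivation:
Element change: A[4] 9 -> -2, delta = -11
For k < 4: P[k] unchanged, delta_P[k] = 0
For k >= 4: P[k] shifts by exactly -11
Delta array: [0, 0, 0, 0, -11, -11, -11, -11]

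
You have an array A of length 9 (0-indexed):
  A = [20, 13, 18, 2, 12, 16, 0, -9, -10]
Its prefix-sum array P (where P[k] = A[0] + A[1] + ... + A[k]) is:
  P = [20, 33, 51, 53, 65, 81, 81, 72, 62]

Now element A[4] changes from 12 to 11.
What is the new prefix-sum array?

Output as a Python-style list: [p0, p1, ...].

Change: A[4] 12 -> 11, delta = -1
P[k] for k < 4: unchanged (A[4] not included)
P[k] for k >= 4: shift by delta = -1
  P[0] = 20 + 0 = 20
  P[1] = 33 + 0 = 33
  P[2] = 51 + 0 = 51
  P[3] = 53 + 0 = 53
  P[4] = 65 + -1 = 64
  P[5] = 81 + -1 = 80
  P[6] = 81 + -1 = 80
  P[7] = 72 + -1 = 71
  P[8] = 62 + -1 = 61

Answer: [20, 33, 51, 53, 64, 80, 80, 71, 61]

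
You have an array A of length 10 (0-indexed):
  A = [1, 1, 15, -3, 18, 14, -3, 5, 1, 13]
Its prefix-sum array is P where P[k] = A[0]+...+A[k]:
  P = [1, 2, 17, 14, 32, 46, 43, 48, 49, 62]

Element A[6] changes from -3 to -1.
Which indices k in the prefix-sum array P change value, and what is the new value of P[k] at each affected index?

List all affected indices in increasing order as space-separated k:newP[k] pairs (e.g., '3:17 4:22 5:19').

P[k] = A[0] + ... + A[k]
P[k] includes A[6] iff k >= 6
Affected indices: 6, 7, ..., 9; delta = 2
  P[6]: 43 + 2 = 45
  P[7]: 48 + 2 = 50
  P[8]: 49 + 2 = 51
  P[9]: 62 + 2 = 64

Answer: 6:45 7:50 8:51 9:64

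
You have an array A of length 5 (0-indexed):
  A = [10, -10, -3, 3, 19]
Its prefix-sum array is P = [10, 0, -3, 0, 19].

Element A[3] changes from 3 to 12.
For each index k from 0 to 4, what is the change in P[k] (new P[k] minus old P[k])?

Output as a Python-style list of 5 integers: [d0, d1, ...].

Answer: [0, 0, 0, 9, 9]

Derivation:
Element change: A[3] 3 -> 12, delta = 9
For k < 3: P[k] unchanged, delta_P[k] = 0
For k >= 3: P[k] shifts by exactly 9
Delta array: [0, 0, 0, 9, 9]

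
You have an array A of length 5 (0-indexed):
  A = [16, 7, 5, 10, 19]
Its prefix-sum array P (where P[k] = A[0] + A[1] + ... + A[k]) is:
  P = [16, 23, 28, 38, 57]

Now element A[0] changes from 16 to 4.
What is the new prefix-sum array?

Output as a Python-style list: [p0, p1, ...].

Change: A[0] 16 -> 4, delta = -12
P[k] for k < 0: unchanged (A[0] not included)
P[k] for k >= 0: shift by delta = -12
  P[0] = 16 + -12 = 4
  P[1] = 23 + -12 = 11
  P[2] = 28 + -12 = 16
  P[3] = 38 + -12 = 26
  P[4] = 57 + -12 = 45

Answer: [4, 11, 16, 26, 45]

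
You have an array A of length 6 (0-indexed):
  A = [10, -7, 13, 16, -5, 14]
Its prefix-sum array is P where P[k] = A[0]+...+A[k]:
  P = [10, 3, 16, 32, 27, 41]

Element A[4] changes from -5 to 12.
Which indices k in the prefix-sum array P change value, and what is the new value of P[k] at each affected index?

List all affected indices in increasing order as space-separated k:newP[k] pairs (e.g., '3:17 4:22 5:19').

Answer: 4:44 5:58

Derivation:
P[k] = A[0] + ... + A[k]
P[k] includes A[4] iff k >= 4
Affected indices: 4, 5, ..., 5; delta = 17
  P[4]: 27 + 17 = 44
  P[5]: 41 + 17 = 58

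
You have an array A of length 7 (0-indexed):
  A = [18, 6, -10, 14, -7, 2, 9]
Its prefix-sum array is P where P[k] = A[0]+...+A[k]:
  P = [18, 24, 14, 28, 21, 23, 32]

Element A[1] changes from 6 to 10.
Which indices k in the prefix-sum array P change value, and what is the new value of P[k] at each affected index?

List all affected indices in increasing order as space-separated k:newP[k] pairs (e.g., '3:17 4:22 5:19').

P[k] = A[0] + ... + A[k]
P[k] includes A[1] iff k >= 1
Affected indices: 1, 2, ..., 6; delta = 4
  P[1]: 24 + 4 = 28
  P[2]: 14 + 4 = 18
  P[3]: 28 + 4 = 32
  P[4]: 21 + 4 = 25
  P[5]: 23 + 4 = 27
  P[6]: 32 + 4 = 36

Answer: 1:28 2:18 3:32 4:25 5:27 6:36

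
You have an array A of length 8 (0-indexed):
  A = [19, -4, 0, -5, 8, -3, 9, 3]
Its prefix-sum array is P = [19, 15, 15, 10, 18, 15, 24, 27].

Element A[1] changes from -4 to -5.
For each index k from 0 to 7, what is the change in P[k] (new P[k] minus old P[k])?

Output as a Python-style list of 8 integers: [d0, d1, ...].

Element change: A[1] -4 -> -5, delta = -1
For k < 1: P[k] unchanged, delta_P[k] = 0
For k >= 1: P[k] shifts by exactly -1
Delta array: [0, -1, -1, -1, -1, -1, -1, -1]

Answer: [0, -1, -1, -1, -1, -1, -1, -1]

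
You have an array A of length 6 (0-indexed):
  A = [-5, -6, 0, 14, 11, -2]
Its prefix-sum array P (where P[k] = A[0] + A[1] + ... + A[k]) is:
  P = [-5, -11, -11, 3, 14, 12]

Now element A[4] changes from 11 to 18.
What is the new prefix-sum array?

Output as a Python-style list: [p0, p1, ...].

Answer: [-5, -11, -11, 3, 21, 19]

Derivation:
Change: A[4] 11 -> 18, delta = 7
P[k] for k < 4: unchanged (A[4] not included)
P[k] for k >= 4: shift by delta = 7
  P[0] = -5 + 0 = -5
  P[1] = -11 + 0 = -11
  P[2] = -11 + 0 = -11
  P[3] = 3 + 0 = 3
  P[4] = 14 + 7 = 21
  P[5] = 12 + 7 = 19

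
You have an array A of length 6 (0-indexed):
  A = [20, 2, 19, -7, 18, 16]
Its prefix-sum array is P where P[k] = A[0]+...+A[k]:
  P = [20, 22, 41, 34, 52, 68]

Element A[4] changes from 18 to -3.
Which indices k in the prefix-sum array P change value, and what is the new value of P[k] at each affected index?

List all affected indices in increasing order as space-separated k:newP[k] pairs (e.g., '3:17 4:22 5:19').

Answer: 4:31 5:47

Derivation:
P[k] = A[0] + ... + A[k]
P[k] includes A[4] iff k >= 4
Affected indices: 4, 5, ..., 5; delta = -21
  P[4]: 52 + -21 = 31
  P[5]: 68 + -21 = 47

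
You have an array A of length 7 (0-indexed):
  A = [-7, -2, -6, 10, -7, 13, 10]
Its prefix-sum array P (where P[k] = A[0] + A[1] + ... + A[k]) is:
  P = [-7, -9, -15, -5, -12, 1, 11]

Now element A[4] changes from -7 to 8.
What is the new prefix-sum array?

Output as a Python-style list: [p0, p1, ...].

Answer: [-7, -9, -15, -5, 3, 16, 26]

Derivation:
Change: A[4] -7 -> 8, delta = 15
P[k] for k < 4: unchanged (A[4] not included)
P[k] for k >= 4: shift by delta = 15
  P[0] = -7 + 0 = -7
  P[1] = -9 + 0 = -9
  P[2] = -15 + 0 = -15
  P[3] = -5 + 0 = -5
  P[4] = -12 + 15 = 3
  P[5] = 1 + 15 = 16
  P[6] = 11 + 15 = 26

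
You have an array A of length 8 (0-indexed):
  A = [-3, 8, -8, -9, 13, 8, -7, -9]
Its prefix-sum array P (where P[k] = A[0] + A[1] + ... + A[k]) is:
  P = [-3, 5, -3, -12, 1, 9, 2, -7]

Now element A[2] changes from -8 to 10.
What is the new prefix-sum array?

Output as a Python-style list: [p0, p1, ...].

Answer: [-3, 5, 15, 6, 19, 27, 20, 11]

Derivation:
Change: A[2] -8 -> 10, delta = 18
P[k] for k < 2: unchanged (A[2] not included)
P[k] for k >= 2: shift by delta = 18
  P[0] = -3 + 0 = -3
  P[1] = 5 + 0 = 5
  P[2] = -3 + 18 = 15
  P[3] = -12 + 18 = 6
  P[4] = 1 + 18 = 19
  P[5] = 9 + 18 = 27
  P[6] = 2 + 18 = 20
  P[7] = -7 + 18 = 11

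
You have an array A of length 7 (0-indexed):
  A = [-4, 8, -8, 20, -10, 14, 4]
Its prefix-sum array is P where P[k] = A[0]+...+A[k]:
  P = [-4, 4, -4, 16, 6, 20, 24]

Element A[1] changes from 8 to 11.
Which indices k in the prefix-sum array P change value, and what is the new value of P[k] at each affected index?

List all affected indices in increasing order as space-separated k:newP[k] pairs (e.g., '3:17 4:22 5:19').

P[k] = A[0] + ... + A[k]
P[k] includes A[1] iff k >= 1
Affected indices: 1, 2, ..., 6; delta = 3
  P[1]: 4 + 3 = 7
  P[2]: -4 + 3 = -1
  P[3]: 16 + 3 = 19
  P[4]: 6 + 3 = 9
  P[5]: 20 + 3 = 23
  P[6]: 24 + 3 = 27

Answer: 1:7 2:-1 3:19 4:9 5:23 6:27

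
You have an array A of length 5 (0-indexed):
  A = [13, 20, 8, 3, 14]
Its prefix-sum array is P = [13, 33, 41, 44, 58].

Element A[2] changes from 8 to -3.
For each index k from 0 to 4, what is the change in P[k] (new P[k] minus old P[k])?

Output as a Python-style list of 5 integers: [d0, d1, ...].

Answer: [0, 0, -11, -11, -11]

Derivation:
Element change: A[2] 8 -> -3, delta = -11
For k < 2: P[k] unchanged, delta_P[k] = 0
For k >= 2: P[k] shifts by exactly -11
Delta array: [0, 0, -11, -11, -11]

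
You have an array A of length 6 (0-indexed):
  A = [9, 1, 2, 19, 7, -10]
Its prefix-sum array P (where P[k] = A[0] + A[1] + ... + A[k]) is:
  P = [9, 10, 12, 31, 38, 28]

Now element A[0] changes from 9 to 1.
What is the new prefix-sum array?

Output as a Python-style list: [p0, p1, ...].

Answer: [1, 2, 4, 23, 30, 20]

Derivation:
Change: A[0] 9 -> 1, delta = -8
P[k] for k < 0: unchanged (A[0] not included)
P[k] for k >= 0: shift by delta = -8
  P[0] = 9 + -8 = 1
  P[1] = 10 + -8 = 2
  P[2] = 12 + -8 = 4
  P[3] = 31 + -8 = 23
  P[4] = 38 + -8 = 30
  P[5] = 28 + -8 = 20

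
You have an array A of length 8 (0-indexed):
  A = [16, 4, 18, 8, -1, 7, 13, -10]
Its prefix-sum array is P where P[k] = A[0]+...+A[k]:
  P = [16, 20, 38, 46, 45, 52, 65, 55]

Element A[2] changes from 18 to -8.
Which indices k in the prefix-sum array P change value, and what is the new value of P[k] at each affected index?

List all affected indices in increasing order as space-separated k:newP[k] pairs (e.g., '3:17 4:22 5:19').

Answer: 2:12 3:20 4:19 5:26 6:39 7:29

Derivation:
P[k] = A[0] + ... + A[k]
P[k] includes A[2] iff k >= 2
Affected indices: 2, 3, ..., 7; delta = -26
  P[2]: 38 + -26 = 12
  P[3]: 46 + -26 = 20
  P[4]: 45 + -26 = 19
  P[5]: 52 + -26 = 26
  P[6]: 65 + -26 = 39
  P[7]: 55 + -26 = 29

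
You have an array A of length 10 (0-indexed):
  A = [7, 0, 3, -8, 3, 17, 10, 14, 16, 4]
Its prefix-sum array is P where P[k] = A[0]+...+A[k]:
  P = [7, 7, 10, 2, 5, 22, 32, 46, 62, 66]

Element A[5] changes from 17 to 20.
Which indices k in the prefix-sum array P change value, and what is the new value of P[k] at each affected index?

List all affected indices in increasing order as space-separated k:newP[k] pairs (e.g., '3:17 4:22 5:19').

P[k] = A[0] + ... + A[k]
P[k] includes A[5] iff k >= 5
Affected indices: 5, 6, ..., 9; delta = 3
  P[5]: 22 + 3 = 25
  P[6]: 32 + 3 = 35
  P[7]: 46 + 3 = 49
  P[8]: 62 + 3 = 65
  P[9]: 66 + 3 = 69

Answer: 5:25 6:35 7:49 8:65 9:69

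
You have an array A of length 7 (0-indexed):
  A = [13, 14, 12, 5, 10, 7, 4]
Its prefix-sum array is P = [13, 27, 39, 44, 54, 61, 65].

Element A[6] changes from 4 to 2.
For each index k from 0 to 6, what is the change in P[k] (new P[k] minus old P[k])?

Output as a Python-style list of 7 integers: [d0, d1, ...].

Answer: [0, 0, 0, 0, 0, 0, -2]

Derivation:
Element change: A[6] 4 -> 2, delta = -2
For k < 6: P[k] unchanged, delta_P[k] = 0
For k >= 6: P[k] shifts by exactly -2
Delta array: [0, 0, 0, 0, 0, 0, -2]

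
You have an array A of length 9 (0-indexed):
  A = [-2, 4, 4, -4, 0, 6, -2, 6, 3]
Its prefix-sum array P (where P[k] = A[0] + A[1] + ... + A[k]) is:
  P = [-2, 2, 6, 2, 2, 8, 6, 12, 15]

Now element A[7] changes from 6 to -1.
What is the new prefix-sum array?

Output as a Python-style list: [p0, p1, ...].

Change: A[7] 6 -> -1, delta = -7
P[k] for k < 7: unchanged (A[7] not included)
P[k] for k >= 7: shift by delta = -7
  P[0] = -2 + 0 = -2
  P[1] = 2 + 0 = 2
  P[2] = 6 + 0 = 6
  P[3] = 2 + 0 = 2
  P[4] = 2 + 0 = 2
  P[5] = 8 + 0 = 8
  P[6] = 6 + 0 = 6
  P[7] = 12 + -7 = 5
  P[8] = 15 + -7 = 8

Answer: [-2, 2, 6, 2, 2, 8, 6, 5, 8]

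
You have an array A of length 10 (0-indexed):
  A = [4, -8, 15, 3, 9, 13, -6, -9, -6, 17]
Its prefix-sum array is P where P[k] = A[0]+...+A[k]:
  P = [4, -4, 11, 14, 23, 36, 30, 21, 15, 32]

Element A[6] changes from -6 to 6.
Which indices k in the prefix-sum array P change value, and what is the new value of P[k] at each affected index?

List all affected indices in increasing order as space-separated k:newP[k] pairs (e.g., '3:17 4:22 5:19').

Answer: 6:42 7:33 8:27 9:44

Derivation:
P[k] = A[0] + ... + A[k]
P[k] includes A[6] iff k >= 6
Affected indices: 6, 7, ..., 9; delta = 12
  P[6]: 30 + 12 = 42
  P[7]: 21 + 12 = 33
  P[8]: 15 + 12 = 27
  P[9]: 32 + 12 = 44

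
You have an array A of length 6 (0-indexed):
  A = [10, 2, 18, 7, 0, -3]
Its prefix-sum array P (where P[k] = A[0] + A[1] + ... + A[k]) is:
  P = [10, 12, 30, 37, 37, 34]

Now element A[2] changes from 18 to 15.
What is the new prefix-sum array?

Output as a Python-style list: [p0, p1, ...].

Change: A[2] 18 -> 15, delta = -3
P[k] for k < 2: unchanged (A[2] not included)
P[k] for k >= 2: shift by delta = -3
  P[0] = 10 + 0 = 10
  P[1] = 12 + 0 = 12
  P[2] = 30 + -3 = 27
  P[3] = 37 + -3 = 34
  P[4] = 37 + -3 = 34
  P[5] = 34 + -3 = 31

Answer: [10, 12, 27, 34, 34, 31]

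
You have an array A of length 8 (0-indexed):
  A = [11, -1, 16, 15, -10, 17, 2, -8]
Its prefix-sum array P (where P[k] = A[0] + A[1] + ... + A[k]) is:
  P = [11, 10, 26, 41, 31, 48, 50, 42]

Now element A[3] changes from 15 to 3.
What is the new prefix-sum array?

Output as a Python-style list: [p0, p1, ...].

Change: A[3] 15 -> 3, delta = -12
P[k] for k < 3: unchanged (A[3] not included)
P[k] for k >= 3: shift by delta = -12
  P[0] = 11 + 0 = 11
  P[1] = 10 + 0 = 10
  P[2] = 26 + 0 = 26
  P[3] = 41 + -12 = 29
  P[4] = 31 + -12 = 19
  P[5] = 48 + -12 = 36
  P[6] = 50 + -12 = 38
  P[7] = 42 + -12 = 30

Answer: [11, 10, 26, 29, 19, 36, 38, 30]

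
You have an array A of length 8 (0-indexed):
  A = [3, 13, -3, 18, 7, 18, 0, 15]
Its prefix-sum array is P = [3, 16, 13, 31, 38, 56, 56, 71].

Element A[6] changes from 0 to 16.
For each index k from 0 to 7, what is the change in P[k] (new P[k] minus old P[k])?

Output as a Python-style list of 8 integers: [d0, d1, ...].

Answer: [0, 0, 0, 0, 0, 0, 16, 16]

Derivation:
Element change: A[6] 0 -> 16, delta = 16
For k < 6: P[k] unchanged, delta_P[k] = 0
For k >= 6: P[k] shifts by exactly 16
Delta array: [0, 0, 0, 0, 0, 0, 16, 16]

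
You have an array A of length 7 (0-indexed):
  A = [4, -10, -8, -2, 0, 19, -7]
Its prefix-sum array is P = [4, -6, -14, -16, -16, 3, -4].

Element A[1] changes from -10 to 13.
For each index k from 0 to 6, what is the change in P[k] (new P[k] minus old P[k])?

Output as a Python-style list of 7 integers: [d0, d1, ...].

Answer: [0, 23, 23, 23, 23, 23, 23]

Derivation:
Element change: A[1] -10 -> 13, delta = 23
For k < 1: P[k] unchanged, delta_P[k] = 0
For k >= 1: P[k] shifts by exactly 23
Delta array: [0, 23, 23, 23, 23, 23, 23]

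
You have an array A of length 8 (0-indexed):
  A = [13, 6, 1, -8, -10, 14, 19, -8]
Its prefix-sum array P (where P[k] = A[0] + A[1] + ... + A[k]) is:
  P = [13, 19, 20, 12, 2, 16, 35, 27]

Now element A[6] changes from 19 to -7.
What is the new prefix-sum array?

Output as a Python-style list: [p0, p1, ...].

Change: A[6] 19 -> -7, delta = -26
P[k] for k < 6: unchanged (A[6] not included)
P[k] for k >= 6: shift by delta = -26
  P[0] = 13 + 0 = 13
  P[1] = 19 + 0 = 19
  P[2] = 20 + 0 = 20
  P[3] = 12 + 0 = 12
  P[4] = 2 + 0 = 2
  P[5] = 16 + 0 = 16
  P[6] = 35 + -26 = 9
  P[7] = 27 + -26 = 1

Answer: [13, 19, 20, 12, 2, 16, 9, 1]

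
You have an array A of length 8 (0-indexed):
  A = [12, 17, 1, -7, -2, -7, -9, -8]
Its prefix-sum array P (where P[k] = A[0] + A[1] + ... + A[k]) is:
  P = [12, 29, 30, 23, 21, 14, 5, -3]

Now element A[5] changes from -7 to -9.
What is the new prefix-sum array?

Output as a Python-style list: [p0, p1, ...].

Change: A[5] -7 -> -9, delta = -2
P[k] for k < 5: unchanged (A[5] not included)
P[k] for k >= 5: shift by delta = -2
  P[0] = 12 + 0 = 12
  P[1] = 29 + 0 = 29
  P[2] = 30 + 0 = 30
  P[3] = 23 + 0 = 23
  P[4] = 21 + 0 = 21
  P[5] = 14 + -2 = 12
  P[6] = 5 + -2 = 3
  P[7] = -3 + -2 = -5

Answer: [12, 29, 30, 23, 21, 12, 3, -5]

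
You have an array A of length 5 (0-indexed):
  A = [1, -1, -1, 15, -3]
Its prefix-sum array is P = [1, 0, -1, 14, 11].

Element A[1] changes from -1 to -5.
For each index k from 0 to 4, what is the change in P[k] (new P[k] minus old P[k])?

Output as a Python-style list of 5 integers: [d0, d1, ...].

Answer: [0, -4, -4, -4, -4]

Derivation:
Element change: A[1] -1 -> -5, delta = -4
For k < 1: P[k] unchanged, delta_P[k] = 0
For k >= 1: P[k] shifts by exactly -4
Delta array: [0, -4, -4, -4, -4]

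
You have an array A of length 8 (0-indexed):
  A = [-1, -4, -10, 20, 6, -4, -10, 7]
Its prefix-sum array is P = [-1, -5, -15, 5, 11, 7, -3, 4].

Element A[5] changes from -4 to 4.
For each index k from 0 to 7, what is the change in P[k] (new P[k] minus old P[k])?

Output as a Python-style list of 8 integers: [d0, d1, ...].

Element change: A[5] -4 -> 4, delta = 8
For k < 5: P[k] unchanged, delta_P[k] = 0
For k >= 5: P[k] shifts by exactly 8
Delta array: [0, 0, 0, 0, 0, 8, 8, 8]

Answer: [0, 0, 0, 0, 0, 8, 8, 8]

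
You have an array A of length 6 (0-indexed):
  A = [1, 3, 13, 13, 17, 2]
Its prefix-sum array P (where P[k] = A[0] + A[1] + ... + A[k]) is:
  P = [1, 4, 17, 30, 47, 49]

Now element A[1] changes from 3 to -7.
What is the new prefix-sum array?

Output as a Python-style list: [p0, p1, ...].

Change: A[1] 3 -> -7, delta = -10
P[k] for k < 1: unchanged (A[1] not included)
P[k] for k >= 1: shift by delta = -10
  P[0] = 1 + 0 = 1
  P[1] = 4 + -10 = -6
  P[2] = 17 + -10 = 7
  P[3] = 30 + -10 = 20
  P[4] = 47 + -10 = 37
  P[5] = 49 + -10 = 39

Answer: [1, -6, 7, 20, 37, 39]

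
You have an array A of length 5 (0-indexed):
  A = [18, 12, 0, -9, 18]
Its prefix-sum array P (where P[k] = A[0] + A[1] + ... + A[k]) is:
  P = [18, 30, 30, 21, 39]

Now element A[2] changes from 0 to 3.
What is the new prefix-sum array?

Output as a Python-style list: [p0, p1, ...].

Answer: [18, 30, 33, 24, 42]

Derivation:
Change: A[2] 0 -> 3, delta = 3
P[k] for k < 2: unchanged (A[2] not included)
P[k] for k >= 2: shift by delta = 3
  P[0] = 18 + 0 = 18
  P[1] = 30 + 0 = 30
  P[2] = 30 + 3 = 33
  P[3] = 21 + 3 = 24
  P[4] = 39 + 3 = 42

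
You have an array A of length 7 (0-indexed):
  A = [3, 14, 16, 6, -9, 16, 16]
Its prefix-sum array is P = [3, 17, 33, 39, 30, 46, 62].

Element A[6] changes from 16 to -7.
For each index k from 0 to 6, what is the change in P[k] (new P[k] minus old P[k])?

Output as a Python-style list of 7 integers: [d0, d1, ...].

Answer: [0, 0, 0, 0, 0, 0, -23]

Derivation:
Element change: A[6] 16 -> -7, delta = -23
For k < 6: P[k] unchanged, delta_P[k] = 0
For k >= 6: P[k] shifts by exactly -23
Delta array: [0, 0, 0, 0, 0, 0, -23]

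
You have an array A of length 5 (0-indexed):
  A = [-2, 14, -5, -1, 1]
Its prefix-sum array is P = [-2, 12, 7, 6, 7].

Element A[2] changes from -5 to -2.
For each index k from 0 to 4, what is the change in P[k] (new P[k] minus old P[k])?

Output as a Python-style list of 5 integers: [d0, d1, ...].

Answer: [0, 0, 3, 3, 3]

Derivation:
Element change: A[2] -5 -> -2, delta = 3
For k < 2: P[k] unchanged, delta_P[k] = 0
For k >= 2: P[k] shifts by exactly 3
Delta array: [0, 0, 3, 3, 3]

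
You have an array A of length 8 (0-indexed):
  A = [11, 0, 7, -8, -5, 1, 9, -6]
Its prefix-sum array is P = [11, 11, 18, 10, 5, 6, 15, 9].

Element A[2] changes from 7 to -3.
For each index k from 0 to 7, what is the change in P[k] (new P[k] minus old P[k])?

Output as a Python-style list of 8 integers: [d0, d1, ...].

Element change: A[2] 7 -> -3, delta = -10
For k < 2: P[k] unchanged, delta_P[k] = 0
For k >= 2: P[k] shifts by exactly -10
Delta array: [0, 0, -10, -10, -10, -10, -10, -10]

Answer: [0, 0, -10, -10, -10, -10, -10, -10]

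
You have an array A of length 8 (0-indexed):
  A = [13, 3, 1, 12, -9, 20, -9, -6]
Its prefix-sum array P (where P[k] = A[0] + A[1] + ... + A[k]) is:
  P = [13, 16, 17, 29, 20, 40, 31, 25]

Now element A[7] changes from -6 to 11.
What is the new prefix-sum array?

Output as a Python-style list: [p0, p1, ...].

Answer: [13, 16, 17, 29, 20, 40, 31, 42]

Derivation:
Change: A[7] -6 -> 11, delta = 17
P[k] for k < 7: unchanged (A[7] not included)
P[k] for k >= 7: shift by delta = 17
  P[0] = 13 + 0 = 13
  P[1] = 16 + 0 = 16
  P[2] = 17 + 0 = 17
  P[3] = 29 + 0 = 29
  P[4] = 20 + 0 = 20
  P[5] = 40 + 0 = 40
  P[6] = 31 + 0 = 31
  P[7] = 25 + 17 = 42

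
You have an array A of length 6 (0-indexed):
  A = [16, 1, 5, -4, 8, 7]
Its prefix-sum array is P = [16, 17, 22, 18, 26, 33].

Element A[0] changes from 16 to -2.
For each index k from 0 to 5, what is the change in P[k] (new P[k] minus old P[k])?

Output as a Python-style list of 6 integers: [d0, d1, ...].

Answer: [-18, -18, -18, -18, -18, -18]

Derivation:
Element change: A[0] 16 -> -2, delta = -18
For k < 0: P[k] unchanged, delta_P[k] = 0
For k >= 0: P[k] shifts by exactly -18
Delta array: [-18, -18, -18, -18, -18, -18]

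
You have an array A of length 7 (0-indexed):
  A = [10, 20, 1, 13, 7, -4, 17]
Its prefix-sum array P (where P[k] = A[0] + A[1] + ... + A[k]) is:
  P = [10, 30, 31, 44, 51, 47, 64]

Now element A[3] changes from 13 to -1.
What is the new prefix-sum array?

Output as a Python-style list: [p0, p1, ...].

Change: A[3] 13 -> -1, delta = -14
P[k] for k < 3: unchanged (A[3] not included)
P[k] for k >= 3: shift by delta = -14
  P[0] = 10 + 0 = 10
  P[1] = 30 + 0 = 30
  P[2] = 31 + 0 = 31
  P[3] = 44 + -14 = 30
  P[4] = 51 + -14 = 37
  P[5] = 47 + -14 = 33
  P[6] = 64 + -14 = 50

Answer: [10, 30, 31, 30, 37, 33, 50]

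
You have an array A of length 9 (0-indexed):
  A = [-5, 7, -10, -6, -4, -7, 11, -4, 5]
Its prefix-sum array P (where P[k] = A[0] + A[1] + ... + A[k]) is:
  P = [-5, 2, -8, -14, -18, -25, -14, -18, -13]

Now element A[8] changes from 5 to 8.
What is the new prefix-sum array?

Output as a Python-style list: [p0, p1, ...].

Answer: [-5, 2, -8, -14, -18, -25, -14, -18, -10]

Derivation:
Change: A[8] 5 -> 8, delta = 3
P[k] for k < 8: unchanged (A[8] not included)
P[k] for k >= 8: shift by delta = 3
  P[0] = -5 + 0 = -5
  P[1] = 2 + 0 = 2
  P[2] = -8 + 0 = -8
  P[3] = -14 + 0 = -14
  P[4] = -18 + 0 = -18
  P[5] = -25 + 0 = -25
  P[6] = -14 + 0 = -14
  P[7] = -18 + 0 = -18
  P[8] = -13 + 3 = -10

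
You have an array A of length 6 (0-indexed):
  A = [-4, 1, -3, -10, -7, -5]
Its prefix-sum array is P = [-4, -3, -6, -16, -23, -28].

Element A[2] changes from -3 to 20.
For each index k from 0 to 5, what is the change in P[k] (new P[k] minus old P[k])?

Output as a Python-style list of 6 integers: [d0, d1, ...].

Answer: [0, 0, 23, 23, 23, 23]

Derivation:
Element change: A[2] -3 -> 20, delta = 23
For k < 2: P[k] unchanged, delta_P[k] = 0
For k >= 2: P[k] shifts by exactly 23
Delta array: [0, 0, 23, 23, 23, 23]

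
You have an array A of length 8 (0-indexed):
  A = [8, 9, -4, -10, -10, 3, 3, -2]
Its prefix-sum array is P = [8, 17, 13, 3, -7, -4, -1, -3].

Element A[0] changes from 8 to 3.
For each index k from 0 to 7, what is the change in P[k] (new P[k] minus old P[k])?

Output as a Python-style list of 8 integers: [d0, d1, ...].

Element change: A[0] 8 -> 3, delta = -5
For k < 0: P[k] unchanged, delta_P[k] = 0
For k >= 0: P[k] shifts by exactly -5
Delta array: [-5, -5, -5, -5, -5, -5, -5, -5]

Answer: [-5, -5, -5, -5, -5, -5, -5, -5]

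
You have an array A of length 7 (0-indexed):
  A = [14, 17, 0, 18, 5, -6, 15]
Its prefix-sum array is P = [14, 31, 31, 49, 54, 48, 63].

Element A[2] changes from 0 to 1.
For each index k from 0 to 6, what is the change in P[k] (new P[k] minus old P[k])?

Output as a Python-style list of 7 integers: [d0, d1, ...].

Answer: [0, 0, 1, 1, 1, 1, 1]

Derivation:
Element change: A[2] 0 -> 1, delta = 1
For k < 2: P[k] unchanged, delta_P[k] = 0
For k >= 2: P[k] shifts by exactly 1
Delta array: [0, 0, 1, 1, 1, 1, 1]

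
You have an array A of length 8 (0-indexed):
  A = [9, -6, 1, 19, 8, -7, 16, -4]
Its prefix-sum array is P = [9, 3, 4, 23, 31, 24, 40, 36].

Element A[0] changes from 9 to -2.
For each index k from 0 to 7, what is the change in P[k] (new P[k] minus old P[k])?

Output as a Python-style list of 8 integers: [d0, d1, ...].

Element change: A[0] 9 -> -2, delta = -11
For k < 0: P[k] unchanged, delta_P[k] = 0
For k >= 0: P[k] shifts by exactly -11
Delta array: [-11, -11, -11, -11, -11, -11, -11, -11]

Answer: [-11, -11, -11, -11, -11, -11, -11, -11]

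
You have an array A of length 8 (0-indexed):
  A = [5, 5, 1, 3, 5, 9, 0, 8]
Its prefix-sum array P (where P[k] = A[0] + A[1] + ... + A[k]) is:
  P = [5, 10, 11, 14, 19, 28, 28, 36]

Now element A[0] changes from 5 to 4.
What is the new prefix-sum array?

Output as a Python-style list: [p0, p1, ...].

Change: A[0] 5 -> 4, delta = -1
P[k] for k < 0: unchanged (A[0] not included)
P[k] for k >= 0: shift by delta = -1
  P[0] = 5 + -1 = 4
  P[1] = 10 + -1 = 9
  P[2] = 11 + -1 = 10
  P[3] = 14 + -1 = 13
  P[4] = 19 + -1 = 18
  P[5] = 28 + -1 = 27
  P[6] = 28 + -1 = 27
  P[7] = 36 + -1 = 35

Answer: [4, 9, 10, 13, 18, 27, 27, 35]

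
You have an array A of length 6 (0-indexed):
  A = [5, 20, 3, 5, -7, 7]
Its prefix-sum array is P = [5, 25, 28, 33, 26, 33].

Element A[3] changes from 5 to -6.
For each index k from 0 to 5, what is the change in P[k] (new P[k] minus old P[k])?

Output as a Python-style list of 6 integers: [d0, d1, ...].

Answer: [0, 0, 0, -11, -11, -11]

Derivation:
Element change: A[3] 5 -> -6, delta = -11
For k < 3: P[k] unchanged, delta_P[k] = 0
For k >= 3: P[k] shifts by exactly -11
Delta array: [0, 0, 0, -11, -11, -11]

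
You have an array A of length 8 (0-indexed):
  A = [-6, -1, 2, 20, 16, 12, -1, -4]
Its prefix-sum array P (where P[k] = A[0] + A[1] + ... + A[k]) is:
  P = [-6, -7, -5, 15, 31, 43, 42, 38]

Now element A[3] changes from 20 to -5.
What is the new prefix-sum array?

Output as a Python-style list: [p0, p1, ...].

Change: A[3] 20 -> -5, delta = -25
P[k] for k < 3: unchanged (A[3] not included)
P[k] for k >= 3: shift by delta = -25
  P[0] = -6 + 0 = -6
  P[1] = -7 + 0 = -7
  P[2] = -5 + 0 = -5
  P[3] = 15 + -25 = -10
  P[4] = 31 + -25 = 6
  P[5] = 43 + -25 = 18
  P[6] = 42 + -25 = 17
  P[7] = 38 + -25 = 13

Answer: [-6, -7, -5, -10, 6, 18, 17, 13]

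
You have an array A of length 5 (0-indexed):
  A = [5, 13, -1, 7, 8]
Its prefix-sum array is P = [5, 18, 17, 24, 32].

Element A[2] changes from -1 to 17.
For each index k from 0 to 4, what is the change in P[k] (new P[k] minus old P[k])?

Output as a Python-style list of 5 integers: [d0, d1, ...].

Answer: [0, 0, 18, 18, 18]

Derivation:
Element change: A[2] -1 -> 17, delta = 18
For k < 2: P[k] unchanged, delta_P[k] = 0
For k >= 2: P[k] shifts by exactly 18
Delta array: [0, 0, 18, 18, 18]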